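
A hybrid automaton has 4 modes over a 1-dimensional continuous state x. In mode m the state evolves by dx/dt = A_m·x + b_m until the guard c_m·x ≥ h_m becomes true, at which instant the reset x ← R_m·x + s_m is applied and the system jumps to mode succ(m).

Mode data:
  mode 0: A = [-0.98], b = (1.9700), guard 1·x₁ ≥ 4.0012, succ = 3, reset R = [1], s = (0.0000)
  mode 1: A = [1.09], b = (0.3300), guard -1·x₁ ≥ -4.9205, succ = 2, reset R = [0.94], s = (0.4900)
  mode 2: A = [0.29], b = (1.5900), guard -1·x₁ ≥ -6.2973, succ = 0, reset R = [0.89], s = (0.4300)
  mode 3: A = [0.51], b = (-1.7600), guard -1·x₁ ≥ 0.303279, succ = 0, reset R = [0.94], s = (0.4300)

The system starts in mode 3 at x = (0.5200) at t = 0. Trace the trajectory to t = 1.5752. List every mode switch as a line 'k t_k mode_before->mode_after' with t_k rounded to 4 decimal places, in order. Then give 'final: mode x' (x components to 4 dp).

Mode 3: guard c·x = 0.3033 hit at Δt = 0.4854 (t = 0.4854), x⁻ = (-0.3033) → reset → x⁺ = (0.1449), jump to mode 0
Mode 0: flow for 1.0898 to horizon, guard not reached → x = (1.3691)

1 0.4854 3->0
final: 0 1.3691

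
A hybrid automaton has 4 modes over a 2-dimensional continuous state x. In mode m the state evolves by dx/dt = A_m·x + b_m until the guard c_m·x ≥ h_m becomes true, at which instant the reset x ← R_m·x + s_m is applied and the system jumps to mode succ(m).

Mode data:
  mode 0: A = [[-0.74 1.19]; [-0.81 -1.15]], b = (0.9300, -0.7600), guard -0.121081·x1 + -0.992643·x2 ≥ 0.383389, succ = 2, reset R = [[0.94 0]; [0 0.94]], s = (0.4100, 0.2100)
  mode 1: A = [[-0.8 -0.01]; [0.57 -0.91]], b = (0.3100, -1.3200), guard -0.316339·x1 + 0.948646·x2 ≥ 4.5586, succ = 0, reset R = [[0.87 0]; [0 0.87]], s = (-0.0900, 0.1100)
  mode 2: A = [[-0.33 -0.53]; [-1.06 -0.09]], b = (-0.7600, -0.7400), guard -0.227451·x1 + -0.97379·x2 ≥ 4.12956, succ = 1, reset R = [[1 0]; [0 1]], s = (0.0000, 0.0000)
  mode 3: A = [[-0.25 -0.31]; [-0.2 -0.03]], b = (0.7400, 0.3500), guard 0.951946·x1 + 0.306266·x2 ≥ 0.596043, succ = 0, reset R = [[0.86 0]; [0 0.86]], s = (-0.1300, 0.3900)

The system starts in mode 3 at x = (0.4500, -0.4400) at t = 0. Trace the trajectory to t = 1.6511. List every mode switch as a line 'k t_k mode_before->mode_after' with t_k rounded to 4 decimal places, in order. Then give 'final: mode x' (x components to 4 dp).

1 0.4024 3->0
2 0.9568 0->2
final: 2 0.5868 -1.2486

Mode 3: guard c·x = 0.5960 hit at Δt = 0.4024 (t = 0.4024), x⁻ = (0.7363, -0.3425) → reset → x⁺ = (0.5032, 0.0955), jump to mode 0
Mode 0: guard c·x = 0.3834 hit at Δt = 0.5544 (t = 0.9568), x⁻ = (0.6334, -0.4635) → reset → x⁺ = (1.0054, -0.2257), jump to mode 2
Mode 2: flow for 0.6943 to horizon, guard not reached → x = (0.5868, -1.2486)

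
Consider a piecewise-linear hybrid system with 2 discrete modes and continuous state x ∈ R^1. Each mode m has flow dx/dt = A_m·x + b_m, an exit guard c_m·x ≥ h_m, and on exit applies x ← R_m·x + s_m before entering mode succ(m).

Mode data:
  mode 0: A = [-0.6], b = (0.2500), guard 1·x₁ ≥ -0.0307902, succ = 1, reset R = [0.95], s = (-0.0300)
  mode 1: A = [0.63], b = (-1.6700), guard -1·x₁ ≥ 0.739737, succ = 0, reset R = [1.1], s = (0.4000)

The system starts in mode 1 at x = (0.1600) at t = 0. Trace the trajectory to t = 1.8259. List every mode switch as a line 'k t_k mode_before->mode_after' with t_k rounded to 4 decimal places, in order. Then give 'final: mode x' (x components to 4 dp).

1 0.4895 1->0
2 1.5200 0->1
final: 1 -0.6352

Mode 1: guard c·x = 0.7397 hit at Δt = 0.4895 (t = 0.4895), x⁻ = (-0.7397) → reset → x⁺ = (-0.4137), jump to mode 0
Mode 0: guard c·x = -0.0308 hit at Δt = 1.0305 (t = 1.5200), x⁻ = (-0.0308) → reset → x⁺ = (-0.0593), jump to mode 1
Mode 1: flow for 0.3059 to horizon, guard not reached → x = (-0.6352)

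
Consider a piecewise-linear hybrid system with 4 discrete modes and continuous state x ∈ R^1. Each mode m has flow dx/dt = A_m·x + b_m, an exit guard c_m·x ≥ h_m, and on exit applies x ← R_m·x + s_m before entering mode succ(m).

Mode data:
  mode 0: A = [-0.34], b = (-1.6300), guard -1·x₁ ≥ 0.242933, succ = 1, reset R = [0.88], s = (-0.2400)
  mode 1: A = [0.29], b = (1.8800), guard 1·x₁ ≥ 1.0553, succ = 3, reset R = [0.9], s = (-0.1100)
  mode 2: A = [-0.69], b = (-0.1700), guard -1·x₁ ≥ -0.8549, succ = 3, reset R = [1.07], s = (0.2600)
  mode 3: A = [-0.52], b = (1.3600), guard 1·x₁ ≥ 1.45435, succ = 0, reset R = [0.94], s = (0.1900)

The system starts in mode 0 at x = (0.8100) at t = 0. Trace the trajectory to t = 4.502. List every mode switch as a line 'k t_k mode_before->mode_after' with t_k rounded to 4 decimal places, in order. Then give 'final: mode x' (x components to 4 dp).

1 0.6121 0->1
2 1.3824 1->3
3 2.1994 3->0
4 3.1796 0->1
5 3.9499 1->3
final: 3 1.2829

Mode 0: guard c·x = 0.2429 hit at Δt = 0.6121 (t = 0.6121), x⁻ = (-0.2429) → reset → x⁺ = (-0.4538), jump to mode 1
Mode 1: guard c·x = 1.0553 hit at Δt = 0.7703 (t = 1.3824), x⁻ = (1.0553) → reset → x⁺ = (0.8398), jump to mode 3
Mode 3: guard c·x = 1.4544 hit at Δt = 0.8170 (t = 2.1994), x⁻ = (1.4543) → reset → x⁺ = (1.5571), jump to mode 0
Mode 0: guard c·x = 0.2429 hit at Δt = 0.9802 (t = 3.1796), x⁻ = (-0.2429) → reset → x⁺ = (-0.4538), jump to mode 1
Mode 1: guard c·x = 1.0553 hit at Δt = 0.7703 (t = 3.9499), x⁻ = (1.0553) → reset → x⁺ = (0.8398), jump to mode 3
Mode 3: flow for 0.5521 to horizon, guard not reached → x = (1.2829)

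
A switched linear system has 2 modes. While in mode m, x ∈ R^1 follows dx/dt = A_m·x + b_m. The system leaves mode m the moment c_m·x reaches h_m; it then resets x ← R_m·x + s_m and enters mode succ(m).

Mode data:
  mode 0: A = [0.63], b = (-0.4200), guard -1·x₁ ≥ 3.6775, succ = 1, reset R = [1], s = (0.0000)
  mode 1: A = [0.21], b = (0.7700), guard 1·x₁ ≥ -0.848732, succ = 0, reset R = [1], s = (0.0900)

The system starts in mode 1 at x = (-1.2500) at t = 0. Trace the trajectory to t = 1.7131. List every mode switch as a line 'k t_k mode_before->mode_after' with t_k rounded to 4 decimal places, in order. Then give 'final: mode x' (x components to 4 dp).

1 0.7315 1->0
final: 0 -1.9788

Mode 1: guard c·x = -0.8487 hit at Δt = 0.7315 (t = 0.7315), x⁻ = (-0.8487) → reset → x⁺ = (-0.7587), jump to mode 0
Mode 0: flow for 0.9816 to horizon, guard not reached → x = (-1.9788)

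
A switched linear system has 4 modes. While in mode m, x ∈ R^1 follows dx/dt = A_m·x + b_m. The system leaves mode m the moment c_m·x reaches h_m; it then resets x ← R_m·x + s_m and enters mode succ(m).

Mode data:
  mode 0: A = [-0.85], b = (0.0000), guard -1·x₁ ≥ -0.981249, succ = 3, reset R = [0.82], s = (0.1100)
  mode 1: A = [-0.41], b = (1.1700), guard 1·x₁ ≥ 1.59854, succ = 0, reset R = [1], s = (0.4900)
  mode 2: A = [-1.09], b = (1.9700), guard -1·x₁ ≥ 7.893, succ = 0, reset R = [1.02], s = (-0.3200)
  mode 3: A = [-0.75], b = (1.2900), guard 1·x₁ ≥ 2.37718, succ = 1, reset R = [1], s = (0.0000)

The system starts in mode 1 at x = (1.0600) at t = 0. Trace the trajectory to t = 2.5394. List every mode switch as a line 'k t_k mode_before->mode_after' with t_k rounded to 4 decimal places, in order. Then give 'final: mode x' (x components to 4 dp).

Mode 1: guard c·x = 1.5985 hit at Δt = 0.8708 (t = 0.8708), x⁻ = (1.5985) → reset → x⁺ = (2.0885), jump to mode 0
Mode 0: guard c·x = -0.9812 hit at Δt = 0.8887 (t = 1.7595), x⁻ = (0.9812) → reset → x⁺ = (0.9146), jump to mode 3
Mode 3: flow for 0.7799 to horizon, guard not reached → x = (1.2713)

1 0.8708 1->0
2 1.7595 0->3
final: 3 1.2713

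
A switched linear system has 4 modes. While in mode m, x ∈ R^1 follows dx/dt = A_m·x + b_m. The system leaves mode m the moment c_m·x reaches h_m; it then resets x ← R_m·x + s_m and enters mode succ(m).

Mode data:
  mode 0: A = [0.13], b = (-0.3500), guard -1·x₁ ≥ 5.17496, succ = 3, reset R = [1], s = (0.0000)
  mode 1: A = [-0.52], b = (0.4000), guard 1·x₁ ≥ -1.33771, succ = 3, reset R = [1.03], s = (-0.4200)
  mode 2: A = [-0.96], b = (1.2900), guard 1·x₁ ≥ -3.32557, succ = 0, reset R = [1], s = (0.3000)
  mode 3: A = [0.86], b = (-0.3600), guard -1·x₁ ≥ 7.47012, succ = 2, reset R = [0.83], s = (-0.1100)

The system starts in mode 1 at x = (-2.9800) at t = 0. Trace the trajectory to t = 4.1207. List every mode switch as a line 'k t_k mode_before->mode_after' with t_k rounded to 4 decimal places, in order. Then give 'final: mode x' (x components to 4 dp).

1 1.1083 1->3
2 2.5845 3->2
3 3.0993 2->0
final: 0 -3.8375

Mode 1: guard c·x = -1.3377 hit at Δt = 1.1083 (t = 1.1083), x⁻ = (-1.3377) → reset → x⁺ = (-1.7978), jump to mode 3
Mode 3: guard c·x = 7.4701 hit at Δt = 1.4762 (t = 2.5845), x⁻ = (-7.4701) → reset → x⁺ = (-6.3102), jump to mode 2
Mode 2: guard c·x = -3.3256 hit at Δt = 0.5148 (t = 3.0993), x⁻ = (-3.3256) → reset → x⁺ = (-3.0256), jump to mode 0
Mode 0: flow for 1.0214 to horizon, guard not reached → x = (-3.8375)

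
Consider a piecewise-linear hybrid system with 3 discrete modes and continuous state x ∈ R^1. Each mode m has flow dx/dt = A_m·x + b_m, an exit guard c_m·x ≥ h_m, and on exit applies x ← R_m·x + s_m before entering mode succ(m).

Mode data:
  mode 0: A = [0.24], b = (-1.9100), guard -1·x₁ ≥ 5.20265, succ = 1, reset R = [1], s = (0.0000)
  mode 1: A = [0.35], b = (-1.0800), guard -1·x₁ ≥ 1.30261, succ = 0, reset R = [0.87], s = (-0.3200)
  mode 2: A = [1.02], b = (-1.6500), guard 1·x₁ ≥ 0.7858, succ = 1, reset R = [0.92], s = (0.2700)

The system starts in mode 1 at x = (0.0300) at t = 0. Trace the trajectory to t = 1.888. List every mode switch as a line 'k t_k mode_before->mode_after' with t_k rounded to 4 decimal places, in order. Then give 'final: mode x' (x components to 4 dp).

Mode 1: guard c·x = 1.3026 hit at Δt = 1.0341 (t = 1.0341), x⁻ = (-1.3026) → reset → x⁺ = (-1.4533), jump to mode 0
Mode 0: flow for 0.8539 to horizon, guard not reached → x = (-3.5939)

1 1.0341 1->0
final: 0 -3.5939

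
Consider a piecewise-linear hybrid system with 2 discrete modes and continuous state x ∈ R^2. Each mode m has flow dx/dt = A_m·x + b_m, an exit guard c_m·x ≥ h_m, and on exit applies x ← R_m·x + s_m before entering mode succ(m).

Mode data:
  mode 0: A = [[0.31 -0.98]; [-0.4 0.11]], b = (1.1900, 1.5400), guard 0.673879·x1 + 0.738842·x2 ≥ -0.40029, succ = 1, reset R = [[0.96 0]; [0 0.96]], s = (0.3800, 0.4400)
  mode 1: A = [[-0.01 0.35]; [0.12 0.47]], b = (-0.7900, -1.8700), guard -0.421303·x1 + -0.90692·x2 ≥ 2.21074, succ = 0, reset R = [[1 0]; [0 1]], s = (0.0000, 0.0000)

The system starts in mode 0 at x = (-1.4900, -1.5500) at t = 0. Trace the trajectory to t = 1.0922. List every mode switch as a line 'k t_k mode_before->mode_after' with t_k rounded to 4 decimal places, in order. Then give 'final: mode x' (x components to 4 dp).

Mode 0: guard c·x = -0.4003 hit at Δt = 0.6874 (t = 0.6874), x⁻ = (-0.2233, -0.3381) → reset → x⁺ = (0.1656, 0.1154), jump to mode 1
Mode 1: flow for 0.4048 to horizon, guard not reached → x = (-0.1931, -0.6941)

1 0.6874 0->1
final: 1 -0.1931 -0.6941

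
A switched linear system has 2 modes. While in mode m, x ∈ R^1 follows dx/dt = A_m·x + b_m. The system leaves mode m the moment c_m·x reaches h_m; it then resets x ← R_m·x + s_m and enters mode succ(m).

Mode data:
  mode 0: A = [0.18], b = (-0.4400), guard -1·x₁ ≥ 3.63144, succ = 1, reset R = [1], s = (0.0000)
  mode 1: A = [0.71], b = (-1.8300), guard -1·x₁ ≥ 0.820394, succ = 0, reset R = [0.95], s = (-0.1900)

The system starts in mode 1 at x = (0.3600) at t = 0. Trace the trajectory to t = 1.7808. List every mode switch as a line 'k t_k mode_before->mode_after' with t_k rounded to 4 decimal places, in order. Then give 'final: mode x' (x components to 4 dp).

Mode 1: guard c·x = 0.8204 hit at Δt = 0.6011 (t = 0.6011), x⁻ = (-0.8204) → reset → x⁺ = (-0.9694), jump to mode 0
Mode 0: flow for 1.1797 to horizon, guard not reached → x = (-1.7770)

1 0.6011 1->0
final: 0 -1.7770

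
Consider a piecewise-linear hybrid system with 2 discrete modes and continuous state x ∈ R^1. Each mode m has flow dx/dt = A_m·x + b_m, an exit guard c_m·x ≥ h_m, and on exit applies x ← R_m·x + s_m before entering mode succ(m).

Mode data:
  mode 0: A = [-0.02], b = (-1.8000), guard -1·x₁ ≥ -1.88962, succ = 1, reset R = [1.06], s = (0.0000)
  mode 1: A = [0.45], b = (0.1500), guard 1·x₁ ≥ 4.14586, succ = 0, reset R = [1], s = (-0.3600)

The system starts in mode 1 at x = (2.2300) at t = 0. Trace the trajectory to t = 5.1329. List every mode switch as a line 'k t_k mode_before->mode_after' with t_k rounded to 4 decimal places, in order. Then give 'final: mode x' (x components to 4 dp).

Mode 1: guard c·x = 4.1459 hit at Δt = 1.2403 (t = 1.2403), x⁻ = (4.1459) → reset → x⁺ = (3.7859), jump to mode 0
Mode 0: guard c·x = -1.8896 hit at Δt = 1.0213 (t = 2.2616), x⁻ = (1.8896) → reset → x⁺ = (2.0030), jump to mode 1
Mode 1: guard c·x = 4.1459 hit at Δt = 1.4464 (t = 3.7080), x⁻ = (4.1459) → reset → x⁺ = (3.7859), jump to mode 0
Mode 0: guard c·x = -1.8896 hit at Δt = 1.0213 (t = 4.7293), x⁻ = (1.8896) → reset → x⁺ = (2.0030), jump to mode 1
Mode 1: flow for 0.4036 to horizon, guard not reached → x = (2.4683)

1 1.2403 1->0
2 2.2616 0->1
3 3.7080 1->0
4 4.7293 0->1
final: 1 2.4683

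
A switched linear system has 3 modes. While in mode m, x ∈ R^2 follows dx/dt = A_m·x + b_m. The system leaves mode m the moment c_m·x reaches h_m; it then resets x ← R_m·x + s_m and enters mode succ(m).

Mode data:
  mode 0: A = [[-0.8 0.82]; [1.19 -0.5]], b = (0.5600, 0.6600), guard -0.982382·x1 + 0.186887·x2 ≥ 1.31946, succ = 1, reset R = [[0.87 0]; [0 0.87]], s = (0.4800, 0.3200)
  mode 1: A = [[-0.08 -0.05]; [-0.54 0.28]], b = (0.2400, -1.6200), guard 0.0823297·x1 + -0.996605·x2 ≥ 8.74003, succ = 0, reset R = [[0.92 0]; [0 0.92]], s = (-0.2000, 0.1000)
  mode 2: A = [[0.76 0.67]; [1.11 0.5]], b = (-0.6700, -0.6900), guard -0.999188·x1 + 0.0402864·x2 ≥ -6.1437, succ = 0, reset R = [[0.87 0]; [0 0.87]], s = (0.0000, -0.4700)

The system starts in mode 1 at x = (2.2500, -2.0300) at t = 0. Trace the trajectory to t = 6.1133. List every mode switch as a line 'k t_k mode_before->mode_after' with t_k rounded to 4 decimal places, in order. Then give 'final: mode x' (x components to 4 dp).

Mode 1: guard c·x = 8.7400 hit at Δt = 1.5001 (t = 1.5001), x⁻ = (2.6950, -8.5472) → reset → x⁺ = (2.2794, -7.7634), jump to mode 0
Mode 0: guard c·x = 1.3195 hit at Δt = 1.3465 (t = 2.8466), x⁻ = (-2.1574, -4.2803) → reset → x⁺ = (-1.3969, -3.4038), jump to mode 1
Mode 1: guard c·x = 8.7400 hit at Δt = 1.9418 (t = 4.7884), x⁻ = (-0.2407, -8.7897) → reset → x⁺ = (-0.4214, -7.9865), jump to mode 0
Mode 0: guard c·x = 1.3195 hit at Δt = 0.5456 (t = 5.3339), x⁻ = (-2.6232, -6.7287) → reset → x⁺ = (-1.8022, -5.5340), jump to mode 1
Mode 1: flow for 0.7794 to horizon, guard not reached → x = (-1.2662, -7.5666)

1 1.5001 1->0
2 2.8466 0->1
3 4.7884 1->0
4 5.3339 0->1
final: 1 -1.2662 -7.5666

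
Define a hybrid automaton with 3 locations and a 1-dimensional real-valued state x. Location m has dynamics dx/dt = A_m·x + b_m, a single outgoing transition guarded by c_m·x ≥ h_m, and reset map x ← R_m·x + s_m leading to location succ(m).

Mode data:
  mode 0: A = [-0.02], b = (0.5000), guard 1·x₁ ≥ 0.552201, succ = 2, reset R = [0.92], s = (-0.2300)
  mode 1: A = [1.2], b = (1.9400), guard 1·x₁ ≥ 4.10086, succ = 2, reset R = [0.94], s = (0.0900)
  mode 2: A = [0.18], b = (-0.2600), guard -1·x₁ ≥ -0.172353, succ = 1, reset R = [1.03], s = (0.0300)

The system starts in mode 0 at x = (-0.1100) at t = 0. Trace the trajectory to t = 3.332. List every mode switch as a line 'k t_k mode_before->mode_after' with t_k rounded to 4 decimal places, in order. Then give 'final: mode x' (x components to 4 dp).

1 1.3363 0->2
2 1.8181 2->1
3 2.7701 1->2
final: 2 4.2109

Mode 0: guard c·x = 0.5522 hit at Δt = 1.3363 (t = 1.3363), x⁻ = (0.5522) → reset → x⁺ = (0.2780), jump to mode 2
Mode 2: guard c·x = -0.1724 hit at Δt = 0.4818 (t = 1.8181), x⁻ = (0.1724) → reset → x⁺ = (0.2075), jump to mode 1
Mode 1: guard c·x = 4.1009 hit at Δt = 0.9520 (t = 2.7701), x⁻ = (4.1009) → reset → x⁺ = (3.9448), jump to mode 2
Mode 2: flow for 0.5619 to horizon, guard not reached → x = (4.2109)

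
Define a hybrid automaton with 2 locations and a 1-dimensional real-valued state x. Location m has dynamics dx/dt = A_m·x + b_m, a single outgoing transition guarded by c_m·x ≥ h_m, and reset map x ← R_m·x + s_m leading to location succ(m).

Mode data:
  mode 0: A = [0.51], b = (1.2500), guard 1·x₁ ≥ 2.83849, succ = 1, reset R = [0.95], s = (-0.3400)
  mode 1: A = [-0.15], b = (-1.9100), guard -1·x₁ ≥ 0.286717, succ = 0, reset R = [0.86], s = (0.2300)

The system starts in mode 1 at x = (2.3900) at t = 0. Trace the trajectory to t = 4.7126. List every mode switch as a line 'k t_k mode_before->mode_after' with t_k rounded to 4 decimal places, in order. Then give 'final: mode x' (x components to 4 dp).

1 1.2986 1->0
2 2.8202 0->1
3 4.1040 1->0
final: 0 0.8694

Mode 1: guard c·x = 0.2867 hit at Δt = 1.2986 (t = 1.2986), x⁻ = (-0.2867) → reset → x⁺ = (-0.0166), jump to mode 0
Mode 0: guard c·x = 2.8385 hit at Δt = 1.5216 (t = 2.8202), x⁻ = (2.8385) → reset → x⁺ = (2.3566), jump to mode 1
Mode 1: guard c·x = 0.2867 hit at Δt = 1.2838 (t = 4.1040), x⁻ = (-0.2867) → reset → x⁺ = (-0.0166), jump to mode 0
Mode 0: flow for 0.6086 to horizon, guard not reached → x = (0.8694)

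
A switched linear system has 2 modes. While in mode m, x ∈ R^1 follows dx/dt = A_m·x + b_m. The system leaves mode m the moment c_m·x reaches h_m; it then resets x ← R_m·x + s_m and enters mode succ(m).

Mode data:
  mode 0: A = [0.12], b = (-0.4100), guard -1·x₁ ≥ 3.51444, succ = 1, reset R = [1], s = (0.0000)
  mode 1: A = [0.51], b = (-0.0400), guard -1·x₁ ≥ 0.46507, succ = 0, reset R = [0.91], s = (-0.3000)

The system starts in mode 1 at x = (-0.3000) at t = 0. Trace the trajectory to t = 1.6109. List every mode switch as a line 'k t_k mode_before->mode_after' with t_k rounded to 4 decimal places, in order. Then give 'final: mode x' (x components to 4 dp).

Mode 1: guard c·x = 0.4651 hit at Δt = 0.7098 (t = 0.7098), x⁻ = (-0.4651) → reset → x⁺ = (-0.7232), jump to mode 0
Mode 0: flow for 0.9011 to horizon, guard not reached → x = (-1.1960)

1 0.7098 1->0
final: 0 -1.1960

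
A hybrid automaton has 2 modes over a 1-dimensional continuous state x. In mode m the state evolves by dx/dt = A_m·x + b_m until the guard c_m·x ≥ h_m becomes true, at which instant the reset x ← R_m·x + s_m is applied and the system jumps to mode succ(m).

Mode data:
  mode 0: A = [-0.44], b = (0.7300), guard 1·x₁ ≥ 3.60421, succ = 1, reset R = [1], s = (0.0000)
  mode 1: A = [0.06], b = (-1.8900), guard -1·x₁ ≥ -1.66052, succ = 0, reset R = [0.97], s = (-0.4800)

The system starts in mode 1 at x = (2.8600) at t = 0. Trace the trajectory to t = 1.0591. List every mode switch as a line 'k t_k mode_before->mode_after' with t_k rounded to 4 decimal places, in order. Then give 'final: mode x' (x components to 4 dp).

1 0.6838 1->0
final: 0 1.2111

Mode 1: guard c·x = -1.6605 hit at Δt = 0.6838 (t = 0.6838), x⁻ = (1.6605) → reset → x⁺ = (1.1307), jump to mode 0
Mode 0: flow for 0.3753 to horizon, guard not reached → x = (1.2111)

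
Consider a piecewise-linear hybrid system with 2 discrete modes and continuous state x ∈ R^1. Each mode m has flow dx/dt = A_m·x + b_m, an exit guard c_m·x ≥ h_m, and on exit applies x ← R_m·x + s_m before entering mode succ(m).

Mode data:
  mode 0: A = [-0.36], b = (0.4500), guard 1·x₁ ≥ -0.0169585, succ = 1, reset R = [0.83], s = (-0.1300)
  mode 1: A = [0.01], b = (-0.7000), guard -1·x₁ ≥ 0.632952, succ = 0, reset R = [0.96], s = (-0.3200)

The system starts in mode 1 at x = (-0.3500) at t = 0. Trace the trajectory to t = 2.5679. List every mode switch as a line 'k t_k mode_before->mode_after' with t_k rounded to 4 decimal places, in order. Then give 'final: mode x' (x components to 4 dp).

1 0.4014 1->0
2 1.9059 0->1
final: 1 -0.6100

Mode 1: guard c·x = 0.6330 hit at Δt = 0.4014 (t = 0.4014), x⁻ = (-0.6330) → reset → x⁺ = (-0.9276), jump to mode 0
Mode 0: guard c·x = -0.0170 hit at Δt = 1.5045 (t = 1.9059), x⁻ = (-0.0170) → reset → x⁺ = (-0.1441), jump to mode 1
Mode 1: flow for 0.6620 to horizon, guard not reached → x = (-0.6100)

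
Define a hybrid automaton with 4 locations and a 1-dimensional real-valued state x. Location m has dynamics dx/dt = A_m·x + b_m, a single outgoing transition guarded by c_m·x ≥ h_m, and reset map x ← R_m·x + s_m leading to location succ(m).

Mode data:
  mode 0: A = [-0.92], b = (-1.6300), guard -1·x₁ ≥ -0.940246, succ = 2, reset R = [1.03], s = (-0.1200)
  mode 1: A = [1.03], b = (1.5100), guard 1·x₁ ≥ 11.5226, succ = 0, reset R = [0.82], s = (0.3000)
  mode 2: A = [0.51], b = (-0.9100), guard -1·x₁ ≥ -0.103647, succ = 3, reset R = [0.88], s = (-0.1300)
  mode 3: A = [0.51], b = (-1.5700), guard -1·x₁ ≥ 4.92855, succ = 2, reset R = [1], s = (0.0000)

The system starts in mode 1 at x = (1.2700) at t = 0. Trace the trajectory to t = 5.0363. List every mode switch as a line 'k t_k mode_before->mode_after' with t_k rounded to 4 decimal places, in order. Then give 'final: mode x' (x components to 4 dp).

Mode 1: guard c·x = 11.5226 hit at Δt = 1.5122 (t = 1.5122), x⁻ = (11.5226) → reset → x⁺ = (9.7485), jump to mode 0
Mode 0: guard c·x = -0.9402 hit at Δt = 1.5722 (t = 3.0844), x⁻ = (0.9402) → reset → x⁺ = (0.8485), jump to mode 2
Mode 2: guard c·x = -0.1036 hit at Δt = 1.1480 (t = 4.2324), x⁻ = (0.1036) → reset → x⁺ = (-0.0388), jump to mode 3
Mode 3: flow for 0.8039 to horizon, guard not reached → x = (-1.6186)

1 1.5122 1->0
2 3.0844 0->2
3 4.2324 2->3
final: 3 -1.6186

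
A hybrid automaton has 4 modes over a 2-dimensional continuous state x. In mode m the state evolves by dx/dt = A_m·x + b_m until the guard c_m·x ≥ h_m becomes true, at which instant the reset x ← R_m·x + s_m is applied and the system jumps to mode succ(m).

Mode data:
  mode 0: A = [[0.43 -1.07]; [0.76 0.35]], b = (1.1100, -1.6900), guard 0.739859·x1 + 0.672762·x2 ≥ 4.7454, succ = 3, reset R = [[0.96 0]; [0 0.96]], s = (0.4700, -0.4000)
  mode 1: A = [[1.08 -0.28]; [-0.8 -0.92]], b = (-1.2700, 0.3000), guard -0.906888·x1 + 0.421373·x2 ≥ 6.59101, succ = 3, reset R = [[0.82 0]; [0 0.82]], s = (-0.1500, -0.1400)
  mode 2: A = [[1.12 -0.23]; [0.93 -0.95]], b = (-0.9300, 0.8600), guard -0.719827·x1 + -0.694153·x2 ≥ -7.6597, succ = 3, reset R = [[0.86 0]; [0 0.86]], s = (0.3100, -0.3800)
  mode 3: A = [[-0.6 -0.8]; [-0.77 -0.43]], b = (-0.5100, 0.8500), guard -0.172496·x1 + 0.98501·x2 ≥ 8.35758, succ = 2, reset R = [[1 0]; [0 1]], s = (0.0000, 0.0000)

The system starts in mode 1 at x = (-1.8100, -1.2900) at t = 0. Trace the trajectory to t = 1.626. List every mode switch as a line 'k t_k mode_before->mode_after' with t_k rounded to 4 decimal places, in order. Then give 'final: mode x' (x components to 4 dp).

Mode 1: guard c·x = 6.5910 hit at Δt = 0.8862 (t = 0.8862), x⁻ = (-6.5340, 1.5792) → reset → x⁺ = (-5.5079, 1.1549), jump to mode 3
Mode 3: flow for 0.7398 to horizon, guard not reached → x = (-5.1363, 3.8995)

1 0.8862 1->3
final: 3 -5.1363 3.8995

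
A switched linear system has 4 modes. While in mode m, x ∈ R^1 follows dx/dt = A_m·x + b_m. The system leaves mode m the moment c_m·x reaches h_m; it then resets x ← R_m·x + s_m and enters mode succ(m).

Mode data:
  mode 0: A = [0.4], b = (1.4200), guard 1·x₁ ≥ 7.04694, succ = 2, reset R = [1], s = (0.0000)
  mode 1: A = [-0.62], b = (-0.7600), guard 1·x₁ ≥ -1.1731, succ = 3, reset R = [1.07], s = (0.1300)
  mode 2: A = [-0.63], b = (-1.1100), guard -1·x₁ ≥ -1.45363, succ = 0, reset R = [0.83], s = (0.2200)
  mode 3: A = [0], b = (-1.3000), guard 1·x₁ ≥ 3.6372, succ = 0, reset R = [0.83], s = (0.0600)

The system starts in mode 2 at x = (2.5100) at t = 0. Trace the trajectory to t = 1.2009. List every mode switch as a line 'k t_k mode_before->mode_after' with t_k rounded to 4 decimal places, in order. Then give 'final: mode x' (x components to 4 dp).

1 0.4509 2->0
final: 0 3.1676

Mode 2: guard c·x = -1.4536 hit at Δt = 0.4509 (t = 0.4509), x⁻ = (1.4536) → reset → x⁺ = (1.4265), jump to mode 0
Mode 0: flow for 0.7500 to horizon, guard not reached → x = (3.1676)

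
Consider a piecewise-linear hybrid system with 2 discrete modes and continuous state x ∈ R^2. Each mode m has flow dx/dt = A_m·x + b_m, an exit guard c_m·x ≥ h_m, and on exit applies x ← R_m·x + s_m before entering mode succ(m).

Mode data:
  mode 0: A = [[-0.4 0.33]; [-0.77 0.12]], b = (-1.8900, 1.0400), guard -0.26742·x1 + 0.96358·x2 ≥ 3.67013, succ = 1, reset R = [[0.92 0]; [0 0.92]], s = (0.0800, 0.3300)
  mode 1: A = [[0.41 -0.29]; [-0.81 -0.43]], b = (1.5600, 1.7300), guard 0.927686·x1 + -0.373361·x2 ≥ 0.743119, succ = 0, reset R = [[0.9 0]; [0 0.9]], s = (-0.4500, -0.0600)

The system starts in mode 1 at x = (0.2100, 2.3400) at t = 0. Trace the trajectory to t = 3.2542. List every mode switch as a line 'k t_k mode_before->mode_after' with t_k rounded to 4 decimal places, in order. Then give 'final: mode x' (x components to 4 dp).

Mode 1: guard c·x = 0.7431 hit at Δt = 1.2344 (t = 1.2344), x⁻ = (1.7201, 2.2835) → reset → x⁺ = (1.0981, 1.9951), jump to mode 0
Mode 0: guard c·x = 3.6701 hit at Δt = 1.4035 (t = 2.6379), x⁻ = (-0.4243, 3.6911) → reset → x⁺ = (-0.3103, 3.7258), jump to mode 1
Mode 1: flow for 0.6163 to horizon, guard not reached → x = (-0.0810, 3.8798)

1 1.2344 1->0
2 2.6379 0->1
final: 1 -0.0810 3.8798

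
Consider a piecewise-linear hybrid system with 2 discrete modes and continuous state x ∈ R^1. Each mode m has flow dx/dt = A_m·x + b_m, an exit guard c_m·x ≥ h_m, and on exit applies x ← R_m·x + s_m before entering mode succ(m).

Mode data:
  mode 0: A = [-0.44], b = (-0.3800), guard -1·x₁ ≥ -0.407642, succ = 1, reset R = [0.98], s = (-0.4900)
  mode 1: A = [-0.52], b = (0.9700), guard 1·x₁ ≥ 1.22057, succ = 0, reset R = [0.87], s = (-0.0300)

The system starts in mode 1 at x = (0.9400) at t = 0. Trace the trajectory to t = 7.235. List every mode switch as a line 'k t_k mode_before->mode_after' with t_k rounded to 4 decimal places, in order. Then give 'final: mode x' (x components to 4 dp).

Mode 1: guard c·x = 1.2206 hit at Δt = 0.6947 (t = 0.6947), x⁻ = (1.2206) → reset → x⁺ = (1.0319), jump to mode 0
Mode 0: guard c·x = -0.4076 hit at Δt = 0.9079 (t = 1.6026), x⁻ = (0.4076) → reset → x⁺ = (-0.0905), jump to mode 1
Mode 1: guard c·x = 1.2206 hit at Δt = 2.1339 (t = 3.7365), x⁻ = (1.2206) → reset → x⁺ = (1.0319), jump to mode 0
Mode 0: guard c·x = -0.4076 hit at Δt = 0.9079 (t = 4.6444), x⁻ = (0.4076) → reset → x⁺ = (-0.0905), jump to mode 1
Mode 1: guard c·x = 1.2206 hit at Δt = 2.1339 (t = 6.7784), x⁻ = (1.2206) → reset → x⁺ = (1.0319), jump to mode 0
Mode 0: flow for 0.4566 to horizon, guard not reached → x = (0.6869)

1 0.6947 1->0
2 1.6026 0->1
3 3.7365 1->0
4 4.6444 0->1
5 6.7784 1->0
final: 0 0.6869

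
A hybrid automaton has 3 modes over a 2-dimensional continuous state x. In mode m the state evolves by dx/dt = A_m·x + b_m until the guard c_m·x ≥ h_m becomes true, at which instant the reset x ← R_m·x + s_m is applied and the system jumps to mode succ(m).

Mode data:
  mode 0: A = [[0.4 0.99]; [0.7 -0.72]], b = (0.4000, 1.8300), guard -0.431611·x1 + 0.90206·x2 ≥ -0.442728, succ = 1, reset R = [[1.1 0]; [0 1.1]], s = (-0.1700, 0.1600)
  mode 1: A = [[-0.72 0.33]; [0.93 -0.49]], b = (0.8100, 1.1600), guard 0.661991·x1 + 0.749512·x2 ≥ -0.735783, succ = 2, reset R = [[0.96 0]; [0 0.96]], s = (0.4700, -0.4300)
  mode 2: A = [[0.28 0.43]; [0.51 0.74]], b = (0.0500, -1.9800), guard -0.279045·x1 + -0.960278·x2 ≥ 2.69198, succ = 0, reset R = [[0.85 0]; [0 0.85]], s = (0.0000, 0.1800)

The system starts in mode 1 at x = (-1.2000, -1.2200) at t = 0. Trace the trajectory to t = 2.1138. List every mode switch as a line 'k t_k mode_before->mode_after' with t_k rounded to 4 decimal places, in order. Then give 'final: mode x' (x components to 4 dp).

Mode 1: guard c·x = -0.7358 hit at Δt = 0.7109 (t = 0.7109), x⁻ = (-0.4349, -0.5976) → reset → x⁺ = (0.0525, -1.0037), jump to mode 2
Mode 2: guard c·x = 2.6920 hit at Δt = 0.5072 (t = 1.2181), x⁻ = (-0.3281, -2.7080) → reset → x⁺ = (-0.2789, -2.1218), jump to mode 0
Mode 0: guard c·x = -0.4427 hit at Δt = 0.4872 (t = 1.7053), x⁻ = (-0.9186, -0.9303) → reset → x⁺ = (-1.1804, -0.8633), jump to mode 1
Mode 1: flow for 0.4085 to horizon, guard not reached → x = (-0.6785, -0.5912)

1 0.7109 1->2
2 1.2181 2->0
3 1.7053 0->1
final: 1 -0.6785 -0.5912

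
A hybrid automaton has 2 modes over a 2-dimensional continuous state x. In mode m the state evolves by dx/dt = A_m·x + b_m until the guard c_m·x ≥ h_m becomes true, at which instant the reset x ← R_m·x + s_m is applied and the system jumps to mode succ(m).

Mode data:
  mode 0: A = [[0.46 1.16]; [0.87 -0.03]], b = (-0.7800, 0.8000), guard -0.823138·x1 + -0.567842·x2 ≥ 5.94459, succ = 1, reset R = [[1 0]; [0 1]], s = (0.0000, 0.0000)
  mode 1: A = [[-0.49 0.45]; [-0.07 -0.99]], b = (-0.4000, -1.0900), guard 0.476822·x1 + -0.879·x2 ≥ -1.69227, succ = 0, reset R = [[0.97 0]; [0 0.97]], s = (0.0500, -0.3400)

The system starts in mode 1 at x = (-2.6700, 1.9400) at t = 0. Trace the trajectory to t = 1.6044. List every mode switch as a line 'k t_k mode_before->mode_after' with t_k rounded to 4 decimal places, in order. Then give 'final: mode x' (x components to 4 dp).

1 0.4905 1->0
final: 0 -4.7046 -1.5200

Mode 1: guard c·x = -1.6923 hit at Δt = 0.4905 (t = 0.4905), x⁻ = (-2.0147, 0.8323) → reset → x⁺ = (-1.9043, 0.4673), jump to mode 0
Mode 0: flow for 1.1139 to horizon, guard not reached → x = (-4.7046, -1.5200)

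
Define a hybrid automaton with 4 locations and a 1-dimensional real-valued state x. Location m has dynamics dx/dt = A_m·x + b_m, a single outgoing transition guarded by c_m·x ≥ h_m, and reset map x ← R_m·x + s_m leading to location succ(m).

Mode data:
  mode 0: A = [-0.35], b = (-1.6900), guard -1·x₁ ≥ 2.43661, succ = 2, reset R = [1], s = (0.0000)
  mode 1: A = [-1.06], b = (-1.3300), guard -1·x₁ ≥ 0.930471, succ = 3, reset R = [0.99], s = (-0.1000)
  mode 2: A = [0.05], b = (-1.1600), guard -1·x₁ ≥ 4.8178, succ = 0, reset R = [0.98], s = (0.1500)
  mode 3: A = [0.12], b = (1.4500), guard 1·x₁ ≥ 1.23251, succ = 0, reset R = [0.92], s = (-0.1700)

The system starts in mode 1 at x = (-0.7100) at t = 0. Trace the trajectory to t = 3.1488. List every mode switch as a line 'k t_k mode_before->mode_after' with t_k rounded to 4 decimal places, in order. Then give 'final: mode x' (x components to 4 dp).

1 0.4894 1->3
2 2.0346 3->0
final: 0 -0.9066

Mode 1: guard c·x = 0.9305 hit at Δt = 0.4894 (t = 0.4894), x⁻ = (-0.9305) → reset → x⁺ = (-1.0212), jump to mode 3
Mode 3: guard c·x = 1.2325 hit at Δt = 1.5452 (t = 2.0346), x⁻ = (1.2325) → reset → x⁺ = (0.9639), jump to mode 0
Mode 0: flow for 1.1142 to horizon, guard not reached → x = (-0.9066)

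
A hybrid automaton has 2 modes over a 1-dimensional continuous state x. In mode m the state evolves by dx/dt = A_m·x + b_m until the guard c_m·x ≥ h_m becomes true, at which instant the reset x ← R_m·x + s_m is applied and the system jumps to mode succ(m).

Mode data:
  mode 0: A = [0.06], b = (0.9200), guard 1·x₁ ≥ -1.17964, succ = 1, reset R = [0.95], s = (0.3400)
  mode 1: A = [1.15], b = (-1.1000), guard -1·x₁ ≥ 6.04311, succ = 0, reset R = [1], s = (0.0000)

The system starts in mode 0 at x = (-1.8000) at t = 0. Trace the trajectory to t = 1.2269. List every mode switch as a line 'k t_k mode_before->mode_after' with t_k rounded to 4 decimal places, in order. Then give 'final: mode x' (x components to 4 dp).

1 0.7470 0->1
final: 1 -2.0601

Mode 0: guard c·x = -1.1796 hit at Δt = 0.7470 (t = 0.7470), x⁻ = (-1.1796) → reset → x⁺ = (-0.7807), jump to mode 1
Mode 1: flow for 0.4799 to horizon, guard not reached → x = (-2.0601)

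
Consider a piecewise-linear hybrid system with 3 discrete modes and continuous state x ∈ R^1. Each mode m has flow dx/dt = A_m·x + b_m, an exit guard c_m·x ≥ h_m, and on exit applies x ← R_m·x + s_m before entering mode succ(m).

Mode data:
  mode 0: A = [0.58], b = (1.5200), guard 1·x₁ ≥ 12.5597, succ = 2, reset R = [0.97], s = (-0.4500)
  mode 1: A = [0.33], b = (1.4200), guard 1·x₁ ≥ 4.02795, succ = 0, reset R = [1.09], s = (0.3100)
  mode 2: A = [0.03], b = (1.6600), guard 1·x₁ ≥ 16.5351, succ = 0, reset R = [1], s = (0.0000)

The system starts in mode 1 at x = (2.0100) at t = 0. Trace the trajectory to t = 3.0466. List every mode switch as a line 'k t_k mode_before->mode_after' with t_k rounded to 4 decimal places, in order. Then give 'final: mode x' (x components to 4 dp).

Mode 1: guard c·x = 4.0279 hit at Δt = 0.8405 (t = 0.8405), x⁻ = (4.0279) → reset → x⁺ = (4.7005), jump to mode 0
Mode 0: guard c·x = 12.5597 hit at Δt = 1.2573 (t = 2.0978), x⁻ = (12.5597) → reset → x⁺ = (11.7329), jump to mode 2
Mode 2: flow for 0.9488 to horizon, guard not reached → x = (13.6693)

1 0.8405 1->0
2 2.0978 0->2
final: 2 13.6693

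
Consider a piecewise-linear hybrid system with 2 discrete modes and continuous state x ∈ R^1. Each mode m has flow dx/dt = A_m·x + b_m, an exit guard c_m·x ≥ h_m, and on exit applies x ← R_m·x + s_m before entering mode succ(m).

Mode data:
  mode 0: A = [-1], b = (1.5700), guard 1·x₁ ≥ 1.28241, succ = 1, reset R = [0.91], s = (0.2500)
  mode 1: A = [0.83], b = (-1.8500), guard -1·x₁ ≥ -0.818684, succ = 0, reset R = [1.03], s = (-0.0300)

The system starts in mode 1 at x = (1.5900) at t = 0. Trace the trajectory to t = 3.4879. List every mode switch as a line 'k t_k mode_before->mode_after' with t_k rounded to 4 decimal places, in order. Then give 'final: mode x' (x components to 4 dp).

1 0.9539 1->0
2 1.9214 0->1
3 2.5866 1->0
final: 0 1.2627

Mode 1: guard c·x = -0.8187 hit at Δt = 0.9539 (t = 0.9539), x⁻ = (0.8187) → reset → x⁺ = (0.8132), jump to mode 0
Mode 0: guard c·x = 1.2824 hit at Δt = 0.9675 (t = 1.9214), x⁻ = (1.2824) → reset → x⁺ = (1.4170), jump to mode 1
Mode 1: guard c·x = -0.8187 hit at Δt = 0.6652 (t = 2.5866), x⁻ = (0.8187) → reset → x⁺ = (0.8132), jump to mode 0
Mode 0: flow for 0.9013 to horizon, guard not reached → x = (1.2627)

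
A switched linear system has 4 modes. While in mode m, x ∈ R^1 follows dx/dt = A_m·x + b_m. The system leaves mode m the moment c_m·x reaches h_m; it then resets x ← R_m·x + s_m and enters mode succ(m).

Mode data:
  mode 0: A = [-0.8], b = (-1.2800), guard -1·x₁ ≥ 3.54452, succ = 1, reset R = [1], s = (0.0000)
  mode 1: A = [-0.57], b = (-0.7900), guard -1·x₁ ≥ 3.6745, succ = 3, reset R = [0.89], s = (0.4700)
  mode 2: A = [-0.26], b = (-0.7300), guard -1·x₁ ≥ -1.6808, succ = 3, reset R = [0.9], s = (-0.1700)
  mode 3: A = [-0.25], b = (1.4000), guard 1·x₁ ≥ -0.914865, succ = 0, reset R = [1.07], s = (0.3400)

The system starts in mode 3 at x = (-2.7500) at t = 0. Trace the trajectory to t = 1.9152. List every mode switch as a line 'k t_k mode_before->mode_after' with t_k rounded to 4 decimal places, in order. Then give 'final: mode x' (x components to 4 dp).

1 0.9927 3->0
final: 0 -1.1405

Mode 3: guard c·x = -0.9149 hit at Δt = 0.9927 (t = 0.9927), x⁻ = (-0.9149) → reset → x⁺ = (-0.6389), jump to mode 0
Mode 0: flow for 0.9225 to horizon, guard not reached → x = (-1.1405)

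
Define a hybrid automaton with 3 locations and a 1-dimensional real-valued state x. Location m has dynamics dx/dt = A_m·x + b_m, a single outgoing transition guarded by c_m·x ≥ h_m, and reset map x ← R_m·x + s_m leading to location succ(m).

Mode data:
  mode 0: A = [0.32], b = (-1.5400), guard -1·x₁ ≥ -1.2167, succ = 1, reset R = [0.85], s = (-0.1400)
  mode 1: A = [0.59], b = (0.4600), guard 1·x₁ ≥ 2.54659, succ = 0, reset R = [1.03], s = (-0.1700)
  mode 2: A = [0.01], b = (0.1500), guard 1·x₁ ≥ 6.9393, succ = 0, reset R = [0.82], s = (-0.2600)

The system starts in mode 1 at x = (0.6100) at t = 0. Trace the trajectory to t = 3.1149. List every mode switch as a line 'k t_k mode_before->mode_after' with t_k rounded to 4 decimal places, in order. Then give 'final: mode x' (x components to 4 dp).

Mode 1: guard c·x = 2.5466 hit at Δt = 1.4793 (t = 1.4793), x⁻ = (2.5466) → reset → x⁺ = (2.4530), jump to mode 0
Mode 0: guard c·x = -1.2167 hit at Δt = 1.3166 (t = 2.7959), x⁻ = (1.2167) → reset → x⁺ = (0.8942), jump to mode 1
Mode 1: flow for 0.3190 to horizon, guard not reached → x = (1.2408)

1 1.4793 1->0
2 2.7959 0->1
final: 1 1.2408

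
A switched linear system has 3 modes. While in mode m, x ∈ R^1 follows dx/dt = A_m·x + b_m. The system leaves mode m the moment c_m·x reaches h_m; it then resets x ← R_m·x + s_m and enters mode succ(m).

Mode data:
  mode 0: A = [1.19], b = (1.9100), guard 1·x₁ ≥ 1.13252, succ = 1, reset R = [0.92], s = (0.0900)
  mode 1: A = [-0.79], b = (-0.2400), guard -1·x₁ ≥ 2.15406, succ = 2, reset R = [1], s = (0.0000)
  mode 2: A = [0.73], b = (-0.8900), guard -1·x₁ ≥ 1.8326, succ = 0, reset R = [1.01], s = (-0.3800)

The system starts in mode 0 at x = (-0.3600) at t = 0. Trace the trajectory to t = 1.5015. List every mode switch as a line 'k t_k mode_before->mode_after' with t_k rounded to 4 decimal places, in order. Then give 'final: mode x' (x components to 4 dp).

Mode 0: guard c·x = 1.1325 hit at Δt = 0.6621 (t = 0.6621), x⁻ = (1.1325) → reset → x⁺ = (1.1319), jump to mode 1
Mode 1: flow for 0.8394 to horizon, guard not reached → x = (0.4359)

1 0.6621 0->1
final: 1 0.4359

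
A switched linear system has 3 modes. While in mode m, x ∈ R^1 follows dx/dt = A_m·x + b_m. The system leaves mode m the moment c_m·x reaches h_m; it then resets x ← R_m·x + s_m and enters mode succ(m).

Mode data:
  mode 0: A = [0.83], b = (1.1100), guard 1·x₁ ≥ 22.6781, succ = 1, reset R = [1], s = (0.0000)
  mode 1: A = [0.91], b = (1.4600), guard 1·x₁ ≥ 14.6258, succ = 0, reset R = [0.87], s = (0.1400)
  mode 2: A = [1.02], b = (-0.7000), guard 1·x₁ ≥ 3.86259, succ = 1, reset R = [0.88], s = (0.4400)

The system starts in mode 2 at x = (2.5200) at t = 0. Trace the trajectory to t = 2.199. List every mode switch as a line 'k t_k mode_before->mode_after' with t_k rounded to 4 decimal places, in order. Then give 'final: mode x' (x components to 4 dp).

1 0.5386 2->1
2 1.7391 1->0
final: 0 19.4654

Mode 2: guard c·x = 3.8626 hit at Δt = 0.5386 (t = 0.5386), x⁻ = (3.8626) → reset → x⁺ = (3.8391), jump to mode 1
Mode 1: guard c·x = 14.6258 hit at Δt = 1.2005 (t = 1.7391), x⁻ = (14.6258) → reset → x⁺ = (12.8644), jump to mode 0
Mode 0: flow for 0.4599 to horizon, guard not reached → x = (19.4654)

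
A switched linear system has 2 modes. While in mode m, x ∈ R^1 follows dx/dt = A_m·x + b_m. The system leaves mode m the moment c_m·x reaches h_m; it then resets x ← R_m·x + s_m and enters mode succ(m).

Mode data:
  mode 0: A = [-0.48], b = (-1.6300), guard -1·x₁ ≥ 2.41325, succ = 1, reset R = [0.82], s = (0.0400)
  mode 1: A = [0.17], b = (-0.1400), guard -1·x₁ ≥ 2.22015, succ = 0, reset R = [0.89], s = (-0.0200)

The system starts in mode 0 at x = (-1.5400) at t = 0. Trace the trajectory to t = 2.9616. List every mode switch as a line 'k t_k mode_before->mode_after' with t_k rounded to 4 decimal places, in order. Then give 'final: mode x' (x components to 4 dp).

Mode 0: guard c·x = 2.4133 hit at Δt = 1.3248 (t = 1.3248), x⁻ = (-2.4133) → reset → x⁺ = (-1.9389), jump to mode 1
Mode 1: guard c·x = 2.2201 hit at Δt = 0.5704 (t = 1.8952), x⁻ = (-2.2201) → reset → x⁺ = (-1.9959), jump to mode 0
Mode 0: guard c·x = 2.4133 hit at Δt = 0.7374 (t = 2.6326), x⁻ = (-2.4132) → reset → x⁺ = (-1.9389), jump to mode 1
Mode 1: flow for 0.3290 to horizon, guard not reached → x = (-2.0977)

1 1.3248 0->1
2 1.8952 1->0
3 2.6326 0->1
final: 1 -2.0977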